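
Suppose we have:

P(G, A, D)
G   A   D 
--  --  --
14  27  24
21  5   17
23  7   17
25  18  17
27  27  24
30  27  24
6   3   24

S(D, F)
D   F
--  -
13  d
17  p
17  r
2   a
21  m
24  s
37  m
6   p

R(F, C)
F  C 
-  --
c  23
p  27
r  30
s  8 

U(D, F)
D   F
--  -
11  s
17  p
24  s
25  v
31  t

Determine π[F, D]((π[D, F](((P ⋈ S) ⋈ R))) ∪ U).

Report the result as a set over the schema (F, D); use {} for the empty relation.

Natural join on D: {(14, 27, 24, s), (21, 5, 17, p), (21, 5, 17, r), (23, 7, 17, p), (23, 7, 17, r), (25, 18, 17, p), (25, 18, 17, r), (27, 27, 24, s), (30, 27, 24, s), (6, 3, 24, s)}
Natural join on F: {(14, 27, 24, s, 8), (21, 5, 17, p, 27), (21, 5, 17, r, 30), (23, 7, 17, p, 27), (23, 7, 17, r, 30), (25, 18, 17, p, 27), (25, 18, 17, r, 30), (27, 27, 24, s, 8), (30, 27, 24, s, 8), (6, 3, 24, s, 8)}
π[D, F]: project onto (D, F) (7 duplicate(s) eliminated) → {(17, p), (17, r), (24, s)}
Union: {(17, p), (17, r), (24, s)} with {(11, s), (17, p), (24, s), (25, v), (31, t)} → {(11, s), (17, p), (17, r), (24, s), (25, v), (31, t)}
π[F, D]: project onto (F, D) → {(p, 17), (r, 17), (s, 11), (s, 24), (t, 31), (v, 25)}

{(p, 17), (r, 17), (s, 11), (s, 24), (t, 31), (v, 25)}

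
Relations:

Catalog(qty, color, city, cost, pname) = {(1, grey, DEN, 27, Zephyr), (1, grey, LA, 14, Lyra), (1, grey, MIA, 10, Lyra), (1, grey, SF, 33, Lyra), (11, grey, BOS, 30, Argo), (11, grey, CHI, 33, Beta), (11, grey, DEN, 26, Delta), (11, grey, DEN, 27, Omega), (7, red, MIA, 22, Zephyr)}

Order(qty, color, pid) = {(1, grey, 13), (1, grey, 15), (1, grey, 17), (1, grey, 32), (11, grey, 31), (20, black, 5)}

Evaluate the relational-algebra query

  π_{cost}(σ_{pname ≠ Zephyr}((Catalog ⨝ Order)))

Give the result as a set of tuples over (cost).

{10, 14, 26, 27, 30, 33}

Natural join on qty, color: {(1, grey, DEN, 27, Zephyr, 13), (1, grey, DEN, 27, Zephyr, 15), (1, grey, DEN, 27, Zephyr, 17), (1, grey, DEN, 27, Zephyr, 32), (1, grey, LA, 14, Lyra, 13), (1, grey, LA, 14, Lyra, 15), (1, grey, LA, 14, Lyra, 17), (1, grey, LA, 14, Lyra, 32), (1, grey, MIA, 10, Lyra, 13), (1, grey, MIA, 10, Lyra, 15), (1, grey, MIA, 10, Lyra, 17), (1, grey, MIA, 10, Lyra, 32), (1, grey, SF, 33, Lyra, 13), (1, grey, SF, 33, Lyra, 15), (1, grey, SF, 33, Lyra, 17), (1, grey, SF, 33, Lyra, 32), (11, grey, BOS, 30, Argo, 31), (11, grey, CHI, 33, Beta, 31), (11, grey, DEN, 26, Delta, 31), (11, grey, DEN, 27, Omega, 31)}
σ[pname ≠ Zephyr]: keep tuples satisfying pname ≠ Zephyr → {(1, grey, LA, 14, Lyra, 13), (1, grey, LA, 14, Lyra, 15), (1, grey, LA, 14, Lyra, 17), (1, grey, LA, 14, Lyra, 32), (1, grey, MIA, 10, Lyra, 13), (1, grey, MIA, 10, Lyra, 15), (1, grey, MIA, 10, Lyra, 17), (1, grey, MIA, 10, Lyra, 32), (1, grey, SF, 33, Lyra, 13), (1, grey, SF, 33, Lyra, 15), (1, grey, SF, 33, Lyra, 17), (1, grey, SF, 33, Lyra, 32), (11, grey, BOS, 30, Argo, 31), (11, grey, CHI, 33, Beta, 31), (11, grey, DEN, 26, Delta, 31), (11, grey, DEN, 27, Omega, 31)}
π_{cost} gives {10, 14, 26, 27, 30, 33} (10 duplicate(s) eliminated).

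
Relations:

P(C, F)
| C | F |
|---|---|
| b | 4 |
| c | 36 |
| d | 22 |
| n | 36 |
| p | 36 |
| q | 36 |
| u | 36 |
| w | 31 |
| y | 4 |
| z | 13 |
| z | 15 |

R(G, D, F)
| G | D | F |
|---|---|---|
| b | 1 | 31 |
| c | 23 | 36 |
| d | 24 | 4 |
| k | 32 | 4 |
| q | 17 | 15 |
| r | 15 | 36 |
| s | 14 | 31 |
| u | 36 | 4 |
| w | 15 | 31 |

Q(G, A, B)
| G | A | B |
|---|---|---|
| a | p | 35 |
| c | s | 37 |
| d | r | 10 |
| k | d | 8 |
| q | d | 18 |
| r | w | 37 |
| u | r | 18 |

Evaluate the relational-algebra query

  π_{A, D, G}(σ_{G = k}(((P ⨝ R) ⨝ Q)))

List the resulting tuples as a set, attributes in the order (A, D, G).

{(d, 32, k)}

P ⋈ R (natural join on F): {(b, 4, d, 24), (b, 4, k, 32), (b, 4, u, 36), (c, 36, c, 23), (c, 36, r, 15), (n, 36, c, 23), (n, 36, r, 15), (p, 36, c, 23), (p, 36, r, 15), (q, 36, c, 23), (q, 36, r, 15), (u, 36, c, 23), (u, 36, r, 15), (w, 31, b, 1), (w, 31, s, 14), (w, 31, w, 15), (y, 4, d, 24), (y, 4, k, 32), (y, 4, u, 36), (z, 15, q, 17)}
(P ⨝ R) ⋈ Q (natural join on G): {(b, 4, d, 24, r, 10), (b, 4, k, 32, d, 8), (b, 4, u, 36, r, 18), (c, 36, c, 23, s, 37), (c, 36, r, 15, w, 37), (n, 36, c, 23, s, 37), (n, 36, r, 15, w, 37), (p, 36, c, 23, s, 37), (p, 36, r, 15, w, 37), (q, 36, c, 23, s, 37), (q, 36, r, 15, w, 37), (u, 36, c, 23, s, 37), (u, 36, r, 15, w, 37), (y, 4, d, 24, r, 10), (y, 4, k, 32, d, 8), (y, 4, u, 36, r, 18), (z, 15, q, 17, d, 18)}
Selection G = k: {(b, 4, k, 32, d, 8), (y, 4, k, 32, d, 8)}
Keep only column(s) A, D, G (1 duplicate(s) eliminated): {(d, 32, k)}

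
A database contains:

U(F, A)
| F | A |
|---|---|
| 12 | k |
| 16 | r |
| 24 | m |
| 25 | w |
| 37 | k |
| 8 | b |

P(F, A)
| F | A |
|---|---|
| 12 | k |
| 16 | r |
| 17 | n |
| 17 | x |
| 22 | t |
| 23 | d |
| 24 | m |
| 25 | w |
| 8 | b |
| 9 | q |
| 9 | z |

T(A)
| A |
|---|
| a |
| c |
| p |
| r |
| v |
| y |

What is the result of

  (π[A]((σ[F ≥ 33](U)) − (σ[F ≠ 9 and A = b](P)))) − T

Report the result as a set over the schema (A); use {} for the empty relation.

{k}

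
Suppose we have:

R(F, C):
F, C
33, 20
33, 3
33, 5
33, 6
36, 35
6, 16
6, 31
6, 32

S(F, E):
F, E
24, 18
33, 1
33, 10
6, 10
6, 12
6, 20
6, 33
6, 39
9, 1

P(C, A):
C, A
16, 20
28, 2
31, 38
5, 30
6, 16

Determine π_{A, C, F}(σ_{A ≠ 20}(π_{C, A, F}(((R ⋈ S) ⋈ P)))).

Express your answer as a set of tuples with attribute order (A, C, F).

Joining R and S on F yields {(33, 20, 1), (33, 20, 10), (33, 3, 1), (33, 3, 10), (33, 5, 1), (33, 5, 10), (33, 6, 1), (33, 6, 10), (6, 16, 10), (6, 16, 12), (6, 16, 20), (6, 16, 33), (6, 16, 39), (6, 31, 10), (6, 31, 12), (6, 31, 20), (6, 31, 33), (6, 31, 39), (6, 32, 10), (6, 32, 12), (6, 32, 20), (6, 32, 33), (6, 32, 39)}.
Joining (R ⋈ S) and P on C yields {(33, 5, 1, 30), (33, 5, 10, 30), (33, 6, 1, 16), (33, 6, 10, 16), (6, 16, 10, 20), (6, 16, 12, 20), (6, 16, 20, 20), (6, 16, 33, 20), (6, 16, 39, 20), (6, 31, 10, 38), (6, 31, 12, 38), (6, 31, 20, 38), (6, 31, 33, 38), (6, 31, 39, 38)}.
π[C, A, F]: project onto (C, A, F) (10 duplicate(s) eliminated) → {(16, 20, 6), (31, 38, 6), (5, 30, 33), (6, 16, 33)}
Apply σ_{A ≠ 20}; surviving tuples: {(31, 38, 6), (5, 30, 33), (6, 16, 33)}
π[A, C, F]: project onto (A, C, F) → {(16, 6, 33), (30, 5, 33), (38, 31, 6)}

{(16, 6, 33), (30, 5, 33), (38, 31, 6)}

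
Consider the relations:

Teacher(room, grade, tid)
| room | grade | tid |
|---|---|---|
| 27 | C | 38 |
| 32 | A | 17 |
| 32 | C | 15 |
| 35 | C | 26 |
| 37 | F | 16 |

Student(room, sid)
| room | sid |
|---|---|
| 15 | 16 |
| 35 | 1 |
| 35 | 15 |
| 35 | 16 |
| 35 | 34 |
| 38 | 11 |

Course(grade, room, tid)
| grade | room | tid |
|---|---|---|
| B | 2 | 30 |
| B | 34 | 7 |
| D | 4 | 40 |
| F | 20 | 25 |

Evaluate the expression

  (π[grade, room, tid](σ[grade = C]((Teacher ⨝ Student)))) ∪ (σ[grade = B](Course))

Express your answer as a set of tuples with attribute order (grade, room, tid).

{(B, 2, 30), (B, 34, 7), (C, 35, 26)}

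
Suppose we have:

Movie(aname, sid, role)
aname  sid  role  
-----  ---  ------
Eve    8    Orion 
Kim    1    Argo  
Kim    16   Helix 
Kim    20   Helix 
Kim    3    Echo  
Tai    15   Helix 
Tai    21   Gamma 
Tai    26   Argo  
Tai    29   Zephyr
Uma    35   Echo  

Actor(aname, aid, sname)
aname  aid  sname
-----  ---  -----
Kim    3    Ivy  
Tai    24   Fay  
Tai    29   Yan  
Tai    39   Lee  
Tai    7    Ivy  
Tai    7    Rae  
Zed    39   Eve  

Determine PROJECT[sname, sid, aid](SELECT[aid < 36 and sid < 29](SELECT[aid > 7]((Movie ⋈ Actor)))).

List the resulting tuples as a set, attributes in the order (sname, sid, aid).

{(Fay, 15, 24), (Fay, 21, 24), (Fay, 26, 24), (Yan, 15, 29), (Yan, 21, 29), (Yan, 26, 29)}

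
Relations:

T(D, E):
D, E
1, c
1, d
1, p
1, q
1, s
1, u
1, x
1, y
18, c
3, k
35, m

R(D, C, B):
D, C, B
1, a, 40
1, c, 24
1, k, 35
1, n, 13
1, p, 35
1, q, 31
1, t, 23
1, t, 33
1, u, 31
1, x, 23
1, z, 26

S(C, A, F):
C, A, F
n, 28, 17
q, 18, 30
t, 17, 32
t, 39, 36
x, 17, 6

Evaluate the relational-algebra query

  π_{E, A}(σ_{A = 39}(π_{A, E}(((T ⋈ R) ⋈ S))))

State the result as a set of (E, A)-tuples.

{(c, 39), (d, 39), (p, 39), (q, 39), (s, 39), (u, 39), (x, 39), (y, 39)}

Joining T and R on D yields {(1, c, a, 40), (1, c, c, 24), (1, c, k, 35), (1, c, n, 13), (1, c, p, 35), (1, c, q, 31), (1, c, t, 23), (1, c, t, 33), (1, c, u, 31), (1, c, x, 23), (1, c, z, 26), (1, d, a, 40), (1, d, c, 24), (1, d, k, 35), (1, d, n, 13), (1, d, p, 35), (1, d, q, 31), (1, d, t, 23), (1, d, t, 33), (1, d, u, 31), (1, d, x, 23), (1, d, z, 26), (1, p, a, 40), (1, p, c, 24), (1, p, k, 35), (1, p, n, 13), (1, p, p, 35), (1, p, q, 31), (1, p, t, 23), (1, p, t, 33), (1, p, u, 31), (1, p, x, 23), (1, p, z, 26), (1, q, a, 40), (1, q, c, 24), (1, q, k, 35), (1, q, n, 13), (1, q, p, 35), (1, q, q, 31), (1, q, t, 23), (1, q, t, 33), (1, q, u, 31), (1, q, x, 23), (1, q, z, 26), (1, s, a, 40), (1, s, c, 24), (1, s, k, 35), (1, s, n, 13), (1, s, p, 35), (1, s, q, 31), (1, s, t, 23), (1, s, t, 33), (1, s, u, 31), (1, s, x, 23), (1, s, z, 26), (1, u, a, 40), (1, u, c, 24), (1, u, k, 35), (1, u, n, 13), (1, u, p, 35), (1, u, q, 31), (1, u, t, 23), (1, u, t, 33), (1, u, u, 31), (1, u, x, 23), (1, u, z, 26), (1, x, a, 40), (1, x, c, 24), (1, x, k, 35), (1, x, n, 13), (1, x, p, 35), (1, x, q, 31), (1, x, t, 23), (1, x, t, 33), (1, x, u, 31), (1, x, x, 23), (1, x, z, 26), (1, y, a, 40), (1, y, c, 24), (1, y, k, 35), (1, y, n, 13), (1, y, p, 35), (1, y, q, 31), (1, y, t, 23), (1, y, t, 33), (1, y, u, 31), (1, y, x, 23), (1, y, z, 26)}.
Joining (T ⋈ R) and S on C yields {(1, c, n, 13, 28, 17), (1, c, q, 31, 18, 30), (1, c, t, 23, 17, 32), (1, c, t, 23, 39, 36), (1, c, t, 33, 17, 32), (1, c, t, 33, 39, 36), (1, c, x, 23, 17, 6), (1, d, n, 13, 28, 17), (1, d, q, 31, 18, 30), (1, d, t, 23, 17, 32), (1, d, t, 23, 39, 36), (1, d, t, 33, 17, 32), (1, d, t, 33, 39, 36), (1, d, x, 23, 17, 6), (1, p, n, 13, 28, 17), (1, p, q, 31, 18, 30), (1, p, t, 23, 17, 32), (1, p, t, 23, 39, 36), (1, p, t, 33, 17, 32), (1, p, t, 33, 39, 36), (1, p, x, 23, 17, 6), (1, q, n, 13, 28, 17), (1, q, q, 31, 18, 30), (1, q, t, 23, 17, 32), (1, q, t, 23, 39, 36), (1, q, t, 33, 17, 32), (1, q, t, 33, 39, 36), (1, q, x, 23, 17, 6), (1, s, n, 13, 28, 17), (1, s, q, 31, 18, 30), (1, s, t, 23, 17, 32), (1, s, t, 23, 39, 36), (1, s, t, 33, 17, 32), (1, s, t, 33, 39, 36), (1, s, x, 23, 17, 6), (1, u, n, 13, 28, 17), (1, u, q, 31, 18, 30), (1, u, t, 23, 17, 32), (1, u, t, 23, 39, 36), (1, u, t, 33, 17, 32), (1, u, t, 33, 39, 36), (1, u, x, 23, 17, 6), (1, x, n, 13, 28, 17), (1, x, q, 31, 18, 30), (1, x, t, 23, 17, 32), (1, x, t, 23, 39, 36), (1, x, t, 33, 17, 32), (1, x, t, 33, 39, 36), (1, x, x, 23, 17, 6), (1, y, n, 13, 28, 17), (1, y, q, 31, 18, 30), (1, y, t, 23, 17, 32), (1, y, t, 23, 39, 36), (1, y, t, 33, 17, 32), (1, y, t, 33, 39, 36), (1, y, x, 23, 17, 6)}.
Keep only column(s) A, E (24 duplicate(s) eliminated): {(17, c), (17, d), (17, p), (17, q), (17, s), (17, u), (17, x), (17, y), (18, c), (18, d), (18, p), (18, q), (18, s), (18, u), (18, x), (18, y), (28, c), (28, d), (28, p), (28, q), (28, s), (28, u), (28, x), (28, y), (39, c), (39, d), (39, p), (39, q), (39, s), (39, u), (39, x), (39, y)}
Filtering on A = 39 leaves {(39, c), (39, d), (39, p), (39, q), (39, s), (39, u), (39, x), (39, y)}.
Keep only column(s) E, A: {(c, 39), (d, 39), (p, 39), (q, 39), (s, 39), (u, 39), (x, 39), (y, 39)}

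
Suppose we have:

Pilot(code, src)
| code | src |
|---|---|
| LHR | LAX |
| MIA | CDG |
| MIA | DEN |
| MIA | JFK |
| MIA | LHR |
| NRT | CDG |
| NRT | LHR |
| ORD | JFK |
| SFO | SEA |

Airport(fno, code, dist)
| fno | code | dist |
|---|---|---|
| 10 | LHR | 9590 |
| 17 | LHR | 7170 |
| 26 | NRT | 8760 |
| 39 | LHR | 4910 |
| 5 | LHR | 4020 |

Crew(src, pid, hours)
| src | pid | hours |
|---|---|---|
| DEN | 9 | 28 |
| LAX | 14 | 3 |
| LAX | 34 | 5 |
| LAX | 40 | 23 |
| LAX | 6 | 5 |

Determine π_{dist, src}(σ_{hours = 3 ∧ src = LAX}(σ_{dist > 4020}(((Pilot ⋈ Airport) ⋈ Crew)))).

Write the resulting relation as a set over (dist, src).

{(4910, LAX), (7170, LAX), (9590, LAX)}

Joining Pilot and Airport on code yields {(LHR, LAX, 10, 9590), (LHR, LAX, 17, 7170), (LHR, LAX, 39, 4910), (LHR, LAX, 5, 4020), (NRT, CDG, 26, 8760), (NRT, LHR, 26, 8760)}.
Joining (Pilot ⋈ Airport) and Crew on src yields {(LHR, LAX, 10, 9590, 14, 3), (LHR, LAX, 10, 9590, 34, 5), (LHR, LAX, 10, 9590, 40, 23), (LHR, LAX, 10, 9590, 6, 5), (LHR, LAX, 17, 7170, 14, 3), (LHR, LAX, 17, 7170, 34, 5), (LHR, LAX, 17, 7170, 40, 23), (LHR, LAX, 17, 7170, 6, 5), (LHR, LAX, 39, 4910, 14, 3), (LHR, LAX, 39, 4910, 34, 5), (LHR, LAX, 39, 4910, 40, 23), (LHR, LAX, 39, 4910, 6, 5), (LHR, LAX, 5, 4020, 14, 3), (LHR, LAX, 5, 4020, 34, 5), (LHR, LAX, 5, 4020, 40, 23), (LHR, LAX, 5, 4020, 6, 5)}.
Selection dist > 4020: {(LHR, LAX, 10, 9590, 14, 3), (LHR, LAX, 10, 9590, 34, 5), (LHR, LAX, 10, 9590, 40, 23), (LHR, LAX, 10, 9590, 6, 5), (LHR, LAX, 17, 7170, 14, 3), (LHR, LAX, 17, 7170, 34, 5), (LHR, LAX, 17, 7170, 40, 23), (LHR, LAX, 17, 7170, 6, 5), (LHR, LAX, 39, 4910, 14, 3), (LHR, LAX, 39, 4910, 34, 5), (LHR, LAX, 39, 4910, 40, 23), (LHR, LAX, 39, 4910, 6, 5)}
Selection hours = 3 ∧ src = LAX: {(LHR, LAX, 10, 9590, 14, 3), (LHR, LAX, 17, 7170, 14, 3), (LHR, LAX, 39, 4910, 14, 3)}
π_{dist, src} gives {(4910, LAX), (7170, LAX), (9590, LAX)}.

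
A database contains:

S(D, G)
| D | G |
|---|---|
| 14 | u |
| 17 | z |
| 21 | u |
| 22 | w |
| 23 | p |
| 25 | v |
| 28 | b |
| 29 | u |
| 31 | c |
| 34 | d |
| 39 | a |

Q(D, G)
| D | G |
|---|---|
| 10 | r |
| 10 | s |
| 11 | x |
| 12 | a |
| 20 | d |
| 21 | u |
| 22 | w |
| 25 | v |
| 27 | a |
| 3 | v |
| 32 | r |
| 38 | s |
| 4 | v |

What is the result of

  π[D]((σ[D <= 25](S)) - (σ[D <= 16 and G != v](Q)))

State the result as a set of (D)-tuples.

{14, 17, 21, 22, 23, 25}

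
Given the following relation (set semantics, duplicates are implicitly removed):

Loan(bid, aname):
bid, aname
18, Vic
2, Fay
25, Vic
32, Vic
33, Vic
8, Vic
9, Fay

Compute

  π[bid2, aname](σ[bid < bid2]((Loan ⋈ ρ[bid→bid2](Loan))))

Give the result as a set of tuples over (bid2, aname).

{(18, Vic), (25, Vic), (32, Vic), (33, Vic), (9, Fay)}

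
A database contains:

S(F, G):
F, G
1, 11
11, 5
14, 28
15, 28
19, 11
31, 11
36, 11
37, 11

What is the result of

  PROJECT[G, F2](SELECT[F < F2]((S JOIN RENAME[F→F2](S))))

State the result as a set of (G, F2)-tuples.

ρ[F→F2]: schema becomes (F2, G); tuples unchanged.
Joining S and RENAME[F→F2](S) on G yields {(1, 11, 1), (1, 11, 19), (1, 11, 31), (1, 11, 36), (1, 11, 37), (11, 5, 11), (14, 28, 14), (14, 28, 15), (15, 28, 14), (15, 28, 15), (19, 11, 1), (19, 11, 19), (19, 11, 31), (19, 11, 36), (19, 11, 37), (31, 11, 1), (31, 11, 19), (31, 11, 31), (31, 11, 36), (31, 11, 37), (36, 11, 1), (36, 11, 19), (36, 11, 31), (36, 11, 36), (36, 11, 37), (37, 11, 1), (37, 11, 19), (37, 11, 31), (37, 11, 36), (37, 11, 37)}.
σ[F < F2]: keep tuples satisfying F < F2 → {(1, 11, 19), (1, 11, 31), (1, 11, 36), (1, 11, 37), (14, 28, 15), (19, 11, 31), (19, 11, 36), (19, 11, 37), (31, 11, 36), (31, 11, 37), (36, 11, 37)}
Keep only column(s) G, F2 (6 duplicate(s) eliminated): {(11, 19), (11, 31), (11, 36), (11, 37), (28, 15)}

{(11, 19), (11, 31), (11, 36), (11, 37), (28, 15)}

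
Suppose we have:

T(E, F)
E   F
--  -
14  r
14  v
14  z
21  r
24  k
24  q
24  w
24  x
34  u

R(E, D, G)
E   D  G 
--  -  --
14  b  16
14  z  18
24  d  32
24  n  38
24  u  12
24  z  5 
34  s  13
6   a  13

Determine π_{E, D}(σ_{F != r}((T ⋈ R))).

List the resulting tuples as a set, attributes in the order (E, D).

{(14, b), (14, z), (24, d), (24, n), (24, u), (24, z), (34, s)}

Joining T and R on E yields {(14, r, b, 16), (14, r, z, 18), (14, v, b, 16), (14, v, z, 18), (14, z, b, 16), (14, z, z, 18), (24, k, d, 32), (24, k, n, 38), (24, k, u, 12), (24, k, z, 5), (24, q, d, 32), (24, q, n, 38), (24, q, u, 12), (24, q, z, 5), (24, w, d, 32), (24, w, n, 38), (24, w, u, 12), (24, w, z, 5), (24, x, d, 32), (24, x, n, 38), (24, x, u, 12), (24, x, z, 5), (34, u, s, 13)}.
Filtering on F != r leaves {(14, v, b, 16), (14, v, z, 18), (14, z, b, 16), (14, z, z, 18), (24, k, d, 32), (24, k, n, 38), (24, k, u, 12), (24, k, z, 5), (24, q, d, 32), (24, q, n, 38), (24, q, u, 12), (24, q, z, 5), (24, w, d, 32), (24, w, n, 38), (24, w, u, 12), (24, w, z, 5), (24, x, d, 32), (24, x, n, 38), (24, x, u, 12), (24, x, z, 5), (34, u, s, 13)}.
Projecting to E, D (14 duplicate(s) eliminated): {(14, b), (14, z), (24, d), (24, n), (24, u), (24, z), (34, s)}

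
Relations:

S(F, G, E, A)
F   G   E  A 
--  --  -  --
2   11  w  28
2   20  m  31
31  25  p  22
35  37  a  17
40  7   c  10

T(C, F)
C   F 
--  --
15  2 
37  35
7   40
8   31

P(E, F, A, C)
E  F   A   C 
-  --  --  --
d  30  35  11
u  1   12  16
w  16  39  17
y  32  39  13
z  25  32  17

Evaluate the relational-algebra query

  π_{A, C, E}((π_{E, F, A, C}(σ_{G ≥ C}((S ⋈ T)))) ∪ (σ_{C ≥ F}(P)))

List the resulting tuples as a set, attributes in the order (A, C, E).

Natural join on F: {(2, 11, w, 28, 15), (2, 20, m, 31, 15), (31, 25, p, 22, 8), (35, 37, a, 17, 37), (40, 7, c, 10, 7)}
Filtering on G ≥ C leaves {(2, 20, m, 31, 15), (31, 25, p, 22, 8), (35, 37, a, 17, 37), (40, 7, c, 10, 7)}.
Projecting to E, F, A, C: {(a, 35, 17, 37), (c, 40, 10, 7), (m, 2, 31, 15), (p, 31, 22, 8)}
Filtering on C ≥ F leaves {(u, 1, 12, 16), (w, 16, 39, 17)}.
Set union of the two operands is {(a, 35, 17, 37), (c, 40, 10, 7), (m, 2, 31, 15), (p, 31, 22, 8), (u, 1, 12, 16), (w, 16, 39, 17)}.
Projecting to A, C, E: {(10, 7, c), (12, 16, u), (17, 37, a), (22, 8, p), (31, 15, m), (39, 17, w)}

{(10, 7, c), (12, 16, u), (17, 37, a), (22, 8, p), (31, 15, m), (39, 17, w)}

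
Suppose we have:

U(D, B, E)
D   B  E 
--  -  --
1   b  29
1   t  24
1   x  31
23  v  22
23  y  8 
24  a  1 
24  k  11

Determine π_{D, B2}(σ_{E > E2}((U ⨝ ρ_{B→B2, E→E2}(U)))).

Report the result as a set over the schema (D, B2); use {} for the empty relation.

ρ[B→B2, E→E2]: schema becomes (D, B2, E2); tuples unchanged.
Natural join on D: {(1, b, 29, b, 29), (1, b, 29, t, 24), (1, b, 29, x, 31), (1, t, 24, b, 29), (1, t, 24, t, 24), (1, t, 24, x, 31), (1, x, 31, b, 29), (1, x, 31, t, 24), (1, x, 31, x, 31), (23, v, 22, v, 22), (23, v, 22, y, 8), (23, y, 8, v, 22), (23, y, 8, y, 8), (24, a, 1, a, 1), (24, a, 1, k, 11), (24, k, 11, a, 1), (24, k, 11, k, 11)}
σ[E > E2]: keep tuples satisfying E > E2 → {(1, b, 29, t, 24), (1, x, 31, b, 29), (1, x, 31, t, 24), (23, v, 22, y, 8), (24, k, 11, a, 1)}
Projecting to D, B2 (1 duplicate(s) eliminated): {(1, b), (1, t), (23, y), (24, a)}

{(1, b), (1, t), (23, y), (24, a)}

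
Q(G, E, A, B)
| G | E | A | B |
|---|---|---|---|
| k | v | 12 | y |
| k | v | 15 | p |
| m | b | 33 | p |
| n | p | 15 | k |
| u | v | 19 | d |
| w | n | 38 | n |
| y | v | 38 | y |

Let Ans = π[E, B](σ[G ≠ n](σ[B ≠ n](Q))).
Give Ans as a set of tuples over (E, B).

{(b, p), (v, d), (v, p), (v, y)}

Filtering on B ≠ n leaves {(k, v, 12, y), (k, v, 15, p), (m, b, 33, p), (n, p, 15, k), (u, v, 19, d), (y, v, 38, y)}.
Filtering on G ≠ n leaves {(k, v, 12, y), (k, v, 15, p), (m, b, 33, p), (u, v, 19, d), (y, v, 38, y)}.
π[E, B]: project onto (E, B) (1 duplicate(s) eliminated) → {(b, p), (v, d), (v, p), (v, y)}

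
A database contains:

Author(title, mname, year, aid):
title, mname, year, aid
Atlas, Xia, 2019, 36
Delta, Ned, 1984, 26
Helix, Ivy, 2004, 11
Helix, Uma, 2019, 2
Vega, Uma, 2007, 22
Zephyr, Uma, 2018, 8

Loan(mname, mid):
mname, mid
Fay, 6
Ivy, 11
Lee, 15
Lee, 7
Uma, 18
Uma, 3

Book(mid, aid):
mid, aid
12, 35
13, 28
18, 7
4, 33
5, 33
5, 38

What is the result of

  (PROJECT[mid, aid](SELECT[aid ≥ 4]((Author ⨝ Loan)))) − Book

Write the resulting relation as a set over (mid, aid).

Joining Author and Loan on mname yields {(Helix, Ivy, 2004, 11, 11), (Helix, Uma, 2019, 2, 18), (Helix, Uma, 2019, 2, 3), (Vega, Uma, 2007, 22, 18), (Vega, Uma, 2007, 22, 3), (Zephyr, Uma, 2018, 8, 18), (Zephyr, Uma, 2018, 8, 3)}.
Filtering on aid ≥ 4 leaves {(Helix, Ivy, 2004, 11, 11), (Vega, Uma, 2007, 22, 18), (Vega, Uma, 2007, 22, 3), (Zephyr, Uma, 2018, 8, 18), (Zephyr, Uma, 2018, 8, 3)}.
Keep only column(s) mid, aid: {(11, 11), (18, 22), (18, 8), (3, 22), (3, 8)}
Taking the difference: {(11, 11), (18, 22), (18, 8), (3, 22), (3, 8)}

{(11, 11), (18, 22), (18, 8), (3, 22), (3, 8)}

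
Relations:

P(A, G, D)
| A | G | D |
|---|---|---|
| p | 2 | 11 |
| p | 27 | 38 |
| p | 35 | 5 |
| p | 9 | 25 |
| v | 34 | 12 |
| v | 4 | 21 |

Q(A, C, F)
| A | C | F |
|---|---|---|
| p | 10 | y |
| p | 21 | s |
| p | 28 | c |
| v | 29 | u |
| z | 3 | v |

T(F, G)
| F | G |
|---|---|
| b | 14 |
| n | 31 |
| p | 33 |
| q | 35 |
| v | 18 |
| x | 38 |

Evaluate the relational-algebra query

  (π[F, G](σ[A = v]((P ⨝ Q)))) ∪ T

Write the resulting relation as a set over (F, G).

P ⋈ Q (natural join on A): {(p, 2, 11, 10, y), (p, 2, 11, 21, s), (p, 2, 11, 28, c), (p, 27, 38, 10, y), (p, 27, 38, 21, s), (p, 27, 38, 28, c), (p, 35, 5, 10, y), (p, 35, 5, 21, s), (p, 35, 5, 28, c), (p, 9, 25, 10, y), (p, 9, 25, 21, s), (p, 9, 25, 28, c), (v, 34, 12, 29, u), (v, 4, 21, 29, u)}
σ[A = v]: keep tuples satisfying A = v → {(v, 34, 12, 29, u), (v, 4, 21, 29, u)}
Projecting to F, G: {(u, 34), (u, 4)}
Union: {(u, 34), (u, 4)} with {(b, 14), (n, 31), (p, 33), (q, 35), (v, 18), (x, 38)} → {(b, 14), (n, 31), (p, 33), (q, 35), (u, 34), (u, 4), (v, 18), (x, 38)}

{(b, 14), (n, 31), (p, 33), (q, 35), (u, 34), (u, 4), (v, 18), (x, 38)}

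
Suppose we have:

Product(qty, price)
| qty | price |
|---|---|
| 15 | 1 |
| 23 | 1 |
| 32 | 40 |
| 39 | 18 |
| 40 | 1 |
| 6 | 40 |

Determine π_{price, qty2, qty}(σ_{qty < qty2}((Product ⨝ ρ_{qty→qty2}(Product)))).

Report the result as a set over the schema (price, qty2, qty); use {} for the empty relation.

{(1, 23, 15), (1, 40, 15), (1, 40, 23), (40, 32, 6)}

ρ[qty→qty2]: schema becomes (qty2, price); tuples unchanged.
Product ⋈ ρ_{qty→qty2}(Product) (natural join on price): {(15, 1, 15), (15, 1, 23), (15, 1, 40), (23, 1, 15), (23, 1, 23), (23, 1, 40), (32, 40, 32), (32, 40, 6), (39, 18, 39), (40, 1, 15), (40, 1, 23), (40, 1, 40), (6, 40, 32), (6, 40, 6)}
σ[qty < qty2]: keep tuples satisfying qty < qty2 → {(15, 1, 23), (15, 1, 40), (23, 1, 40), (6, 40, 32)}
π[price, qty2, qty]: project onto (price, qty2, qty) → {(1, 23, 15), (1, 40, 15), (1, 40, 23), (40, 32, 6)}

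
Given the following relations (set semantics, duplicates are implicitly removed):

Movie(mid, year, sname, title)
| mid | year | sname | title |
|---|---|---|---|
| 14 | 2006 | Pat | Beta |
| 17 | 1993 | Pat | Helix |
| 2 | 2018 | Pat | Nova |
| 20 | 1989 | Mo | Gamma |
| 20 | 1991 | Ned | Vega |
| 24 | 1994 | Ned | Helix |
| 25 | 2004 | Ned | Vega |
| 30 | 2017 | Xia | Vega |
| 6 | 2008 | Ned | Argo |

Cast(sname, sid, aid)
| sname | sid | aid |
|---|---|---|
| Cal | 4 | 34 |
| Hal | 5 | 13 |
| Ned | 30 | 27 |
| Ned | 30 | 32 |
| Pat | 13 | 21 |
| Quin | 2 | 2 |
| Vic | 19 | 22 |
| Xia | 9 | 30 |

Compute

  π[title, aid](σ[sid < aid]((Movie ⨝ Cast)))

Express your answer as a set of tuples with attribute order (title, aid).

{(Argo, 32), (Beta, 21), (Helix, 21), (Helix, 32), (Nova, 21), (Vega, 30), (Vega, 32)}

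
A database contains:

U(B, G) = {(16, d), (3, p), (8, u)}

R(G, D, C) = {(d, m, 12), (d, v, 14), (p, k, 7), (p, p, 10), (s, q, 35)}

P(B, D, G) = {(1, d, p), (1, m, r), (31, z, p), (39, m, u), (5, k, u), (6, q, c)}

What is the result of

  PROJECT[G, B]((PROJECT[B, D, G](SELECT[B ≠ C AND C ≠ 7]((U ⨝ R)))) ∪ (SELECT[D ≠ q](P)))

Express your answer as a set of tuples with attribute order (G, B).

U ⋈ R (natural join on G): {(16, d, m, 12), (16, d, v, 14), (3, p, k, 7), (3, p, p, 10)}
Selection B ≠ C AND C ≠ 7: {(16, d, m, 12), (16, d, v, 14), (3, p, p, 10)}
π[B, D, G]: project onto (B, D, G) → {(16, m, d), (16, v, d), (3, p, p)}
Selection D ≠ q: {(1, d, p), (1, m, r), (31, z, p), (39, m, u), (5, k, u)}
Set union of the two operands is {(1, d, p), (1, m, r), (16, m, d), (16, v, d), (3, p, p), (31, z, p), (39, m, u), (5, k, u)}.
π[G, B]: project onto (G, B) (1 duplicate(s) eliminated) → {(d, 16), (p, 1), (p, 3), (p, 31), (r, 1), (u, 39), (u, 5)}

{(d, 16), (p, 1), (p, 3), (p, 31), (r, 1), (u, 39), (u, 5)}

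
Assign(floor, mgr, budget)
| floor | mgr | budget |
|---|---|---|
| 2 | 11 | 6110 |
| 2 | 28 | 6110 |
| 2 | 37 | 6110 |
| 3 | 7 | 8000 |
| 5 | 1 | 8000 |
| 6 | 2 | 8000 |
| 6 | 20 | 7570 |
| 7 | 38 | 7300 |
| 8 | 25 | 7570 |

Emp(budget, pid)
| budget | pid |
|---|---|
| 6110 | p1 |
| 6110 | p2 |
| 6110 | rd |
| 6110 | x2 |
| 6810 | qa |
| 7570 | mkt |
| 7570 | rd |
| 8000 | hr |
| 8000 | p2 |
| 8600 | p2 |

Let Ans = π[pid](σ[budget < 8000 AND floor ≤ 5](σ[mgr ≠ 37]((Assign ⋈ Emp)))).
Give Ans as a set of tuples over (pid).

{p1, p2, rd, x2}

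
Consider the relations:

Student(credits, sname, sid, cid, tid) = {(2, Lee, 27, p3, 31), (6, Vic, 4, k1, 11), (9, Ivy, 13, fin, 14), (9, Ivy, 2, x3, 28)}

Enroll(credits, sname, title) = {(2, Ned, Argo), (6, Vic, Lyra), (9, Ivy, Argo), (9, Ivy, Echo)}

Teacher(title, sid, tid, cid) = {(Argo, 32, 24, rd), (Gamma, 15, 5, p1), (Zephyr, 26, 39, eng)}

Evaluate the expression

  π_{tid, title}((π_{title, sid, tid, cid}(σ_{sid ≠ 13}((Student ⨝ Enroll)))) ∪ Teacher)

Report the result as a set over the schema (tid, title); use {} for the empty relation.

{(11, Lyra), (24, Argo), (28, Argo), (28, Echo), (39, Zephyr), (5, Gamma)}

Joining Student and Enroll on credits, sname yields {(6, Vic, 4, k1, 11, Lyra), (9, Ivy, 13, fin, 14, Argo), (9, Ivy, 13, fin, 14, Echo), (9, Ivy, 2, x3, 28, Argo), (9, Ivy, 2, x3, 28, Echo)}.
Selection sid ≠ 13: {(6, Vic, 4, k1, 11, Lyra), (9, Ivy, 2, x3, 28, Argo), (9, Ivy, 2, x3, 28, Echo)}
Projecting to title, sid, tid, cid: {(Argo, 2, 28, x3), (Echo, 2, 28, x3), (Lyra, 4, 11, k1)}
Union: {(Argo, 2, 28, x3), (Echo, 2, 28, x3), (Lyra, 4, 11, k1)} with {(Argo, 32, 24, rd), (Gamma, 15, 5, p1), (Zephyr, 26, 39, eng)} → {(Argo, 2, 28, x3), (Argo, 32, 24, rd), (Echo, 2, 28, x3), (Gamma, 15, 5, p1), (Lyra, 4, 11, k1), (Zephyr, 26, 39, eng)}
Projecting to tid, title: {(11, Lyra), (24, Argo), (28, Argo), (28, Echo), (39, Zephyr), (5, Gamma)}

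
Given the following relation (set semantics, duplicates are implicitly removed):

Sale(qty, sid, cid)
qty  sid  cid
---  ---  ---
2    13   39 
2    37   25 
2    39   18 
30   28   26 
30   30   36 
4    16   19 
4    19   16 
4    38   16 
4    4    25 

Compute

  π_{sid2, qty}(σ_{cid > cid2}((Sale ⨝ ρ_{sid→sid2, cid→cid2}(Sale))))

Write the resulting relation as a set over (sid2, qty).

{(16, 4), (19, 4), (28, 30), (37, 2), (38, 4), (39, 2)}

ρ[sid→sid2, cid→cid2]: schema becomes (qty, sid2, cid2); tuples unchanged.
Sale ⋈ ρ_{sid→sid2, cid→cid2}(Sale) (natural join on qty): {(2, 13, 39, 13, 39), (2, 13, 39, 37, 25), (2, 13, 39, 39, 18), (2, 37, 25, 13, 39), (2, 37, 25, 37, 25), (2, 37, 25, 39, 18), (2, 39, 18, 13, 39), (2, 39, 18, 37, 25), (2, 39, 18, 39, 18), (30, 28, 26, 28, 26), (30, 28, 26, 30, 36), (30, 30, 36, 28, 26), (30, 30, 36, 30, 36), (4, 16, 19, 16, 19), (4, 16, 19, 19, 16), (4, 16, 19, 38, 16), (4, 16, 19, 4, 25), (4, 19, 16, 16, 19), (4, 19, 16, 19, 16), (4, 19, 16, 38, 16), (4, 19, 16, 4, 25), (4, 38, 16, 16, 19), (4, 38, 16, 19, 16), (4, 38, 16, 38, 16), (4, 38, 16, 4, 25), (4, 4, 25, 16, 19), (4, 4, 25, 19, 16), (4, 4, 25, 38, 16), (4, 4, 25, 4, 25)}
Apply σ_{cid > cid2}; surviving tuples: {(2, 13, 39, 37, 25), (2, 13, 39, 39, 18), (2, 37, 25, 39, 18), (30, 30, 36, 28, 26), (4, 16, 19, 19, 16), (4, 16, 19, 38, 16), (4, 4, 25, 16, 19), (4, 4, 25, 19, 16), (4, 4, 25, 38, 16)}
π[sid2, qty]: project onto (sid2, qty) (3 duplicate(s) eliminated) → {(16, 4), (19, 4), (28, 30), (37, 2), (38, 4), (39, 2)}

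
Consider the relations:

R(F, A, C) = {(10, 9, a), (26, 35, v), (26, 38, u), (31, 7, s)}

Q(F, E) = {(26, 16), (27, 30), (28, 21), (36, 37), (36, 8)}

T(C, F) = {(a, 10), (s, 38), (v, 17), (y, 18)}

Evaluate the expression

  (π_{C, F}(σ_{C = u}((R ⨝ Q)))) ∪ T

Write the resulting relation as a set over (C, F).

{(a, 10), (s, 38), (u, 26), (v, 17), (y, 18)}

Natural join on F: {(26, 35, v, 16), (26, 38, u, 16)}
σ[C = u]: keep tuples satisfying C = u → {(26, 38, u, 16)}
π[C, F]: project onto (C, F) → {(u, 26)}
Union: {(u, 26)} with {(a, 10), (s, 38), (v, 17), (y, 18)} → {(a, 10), (s, 38), (u, 26), (v, 17), (y, 18)}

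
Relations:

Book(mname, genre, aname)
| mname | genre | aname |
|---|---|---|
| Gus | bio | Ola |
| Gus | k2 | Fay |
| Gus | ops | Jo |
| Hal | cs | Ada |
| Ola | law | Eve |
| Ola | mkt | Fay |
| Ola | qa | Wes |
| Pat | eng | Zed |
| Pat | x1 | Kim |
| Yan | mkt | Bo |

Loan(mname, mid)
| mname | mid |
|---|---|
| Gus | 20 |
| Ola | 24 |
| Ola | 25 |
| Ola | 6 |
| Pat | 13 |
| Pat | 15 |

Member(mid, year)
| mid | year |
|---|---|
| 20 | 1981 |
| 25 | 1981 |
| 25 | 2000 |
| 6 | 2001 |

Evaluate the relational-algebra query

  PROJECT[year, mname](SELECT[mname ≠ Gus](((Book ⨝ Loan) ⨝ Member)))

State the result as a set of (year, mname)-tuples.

Book ⋈ Loan (natural join on mname): {(Gus, bio, Ola, 20), (Gus, k2, Fay, 20), (Gus, ops, Jo, 20), (Ola, law, Eve, 24), (Ola, law, Eve, 25), (Ola, law, Eve, 6), (Ola, mkt, Fay, 24), (Ola, mkt, Fay, 25), (Ola, mkt, Fay, 6), (Ola, qa, Wes, 24), (Ola, qa, Wes, 25), (Ola, qa, Wes, 6), (Pat, eng, Zed, 13), (Pat, eng, Zed, 15), (Pat, x1, Kim, 13), (Pat, x1, Kim, 15)}
(Book ⨝ Loan) ⋈ Member (natural join on mid): {(Gus, bio, Ola, 20, 1981), (Gus, k2, Fay, 20, 1981), (Gus, ops, Jo, 20, 1981), (Ola, law, Eve, 25, 1981), (Ola, law, Eve, 25, 2000), (Ola, law, Eve, 6, 2001), (Ola, mkt, Fay, 25, 1981), (Ola, mkt, Fay, 25, 2000), (Ola, mkt, Fay, 6, 2001), (Ola, qa, Wes, 25, 1981), (Ola, qa, Wes, 25, 2000), (Ola, qa, Wes, 6, 2001)}
Apply σ_{mname ≠ Gus}; surviving tuples: {(Ola, law, Eve, 25, 1981), (Ola, law, Eve, 25, 2000), (Ola, law, Eve, 6, 2001), (Ola, mkt, Fay, 25, 1981), (Ola, mkt, Fay, 25, 2000), (Ola, mkt, Fay, 6, 2001), (Ola, qa, Wes, 25, 1981), (Ola, qa, Wes, 25, 2000), (Ola, qa, Wes, 6, 2001)}
π_{year, mname} gives {(1981, Ola), (2000, Ola), (2001, Ola)} (6 duplicate(s) eliminated).

{(1981, Ola), (2000, Ola), (2001, Ola)}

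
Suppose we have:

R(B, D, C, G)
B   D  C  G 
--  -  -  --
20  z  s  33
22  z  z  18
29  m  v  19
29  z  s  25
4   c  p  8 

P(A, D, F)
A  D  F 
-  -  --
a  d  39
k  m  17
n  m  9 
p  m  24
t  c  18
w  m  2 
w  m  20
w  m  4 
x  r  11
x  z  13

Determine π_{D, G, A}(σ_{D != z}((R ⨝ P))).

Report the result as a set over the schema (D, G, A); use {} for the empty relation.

{(c, 8, t), (m, 19, k), (m, 19, n), (m, 19, p), (m, 19, w)}

R ⋈ P (natural join on D): {(20, z, s, 33, x, 13), (22, z, z, 18, x, 13), (29, m, v, 19, k, 17), (29, m, v, 19, n, 9), (29, m, v, 19, p, 24), (29, m, v, 19, w, 2), (29, m, v, 19, w, 20), (29, m, v, 19, w, 4), (29, z, s, 25, x, 13), (4, c, p, 8, t, 18)}
σ[D != z]: keep tuples satisfying D != z → {(29, m, v, 19, k, 17), (29, m, v, 19, n, 9), (29, m, v, 19, p, 24), (29, m, v, 19, w, 2), (29, m, v, 19, w, 20), (29, m, v, 19, w, 4), (4, c, p, 8, t, 18)}
Keep only column(s) D, G, A (2 duplicate(s) eliminated): {(c, 8, t), (m, 19, k), (m, 19, n), (m, 19, p), (m, 19, w)}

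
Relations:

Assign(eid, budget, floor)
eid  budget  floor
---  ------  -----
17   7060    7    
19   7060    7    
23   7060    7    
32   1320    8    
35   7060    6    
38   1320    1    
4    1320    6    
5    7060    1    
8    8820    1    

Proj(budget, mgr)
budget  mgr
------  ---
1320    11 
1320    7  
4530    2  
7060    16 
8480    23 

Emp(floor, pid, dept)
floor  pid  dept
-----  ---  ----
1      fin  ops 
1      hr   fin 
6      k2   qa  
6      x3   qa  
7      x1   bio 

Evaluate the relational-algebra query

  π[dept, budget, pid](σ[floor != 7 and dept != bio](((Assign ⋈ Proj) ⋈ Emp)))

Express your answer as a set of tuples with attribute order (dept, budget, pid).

{(fin, 1320, hr), (fin, 7060, hr), (ops, 1320, fin), (ops, 7060, fin), (qa, 1320, k2), (qa, 1320, x3), (qa, 7060, k2), (qa, 7060, x3)}

Joining Assign and Proj on budget yields {(17, 7060, 7, 16), (19, 7060, 7, 16), (23, 7060, 7, 16), (32, 1320, 8, 11), (32, 1320, 8, 7), (35, 7060, 6, 16), (38, 1320, 1, 11), (38, 1320, 1, 7), (4, 1320, 6, 11), (4, 1320, 6, 7), (5, 7060, 1, 16)}.
Joining (Assign ⋈ Proj) and Emp on floor yields {(17, 7060, 7, 16, x1, bio), (19, 7060, 7, 16, x1, bio), (23, 7060, 7, 16, x1, bio), (35, 7060, 6, 16, k2, qa), (35, 7060, 6, 16, x3, qa), (38, 1320, 1, 11, fin, ops), (38, 1320, 1, 11, hr, fin), (38, 1320, 1, 7, fin, ops), (38, 1320, 1, 7, hr, fin), (4, 1320, 6, 11, k2, qa), (4, 1320, 6, 11, x3, qa), (4, 1320, 6, 7, k2, qa), (4, 1320, 6, 7, x3, qa), (5, 7060, 1, 16, fin, ops), (5, 7060, 1, 16, hr, fin)}.
Selection floor != 7 and dept != bio: {(35, 7060, 6, 16, k2, qa), (35, 7060, 6, 16, x3, qa), (38, 1320, 1, 11, fin, ops), (38, 1320, 1, 11, hr, fin), (38, 1320, 1, 7, fin, ops), (38, 1320, 1, 7, hr, fin), (4, 1320, 6, 11, k2, qa), (4, 1320, 6, 11, x3, qa), (4, 1320, 6, 7, k2, qa), (4, 1320, 6, 7, x3, qa), (5, 7060, 1, 16, fin, ops), (5, 7060, 1, 16, hr, fin)}
π[dept, budget, pid]: project onto (dept, budget, pid) (4 duplicate(s) eliminated) → {(fin, 1320, hr), (fin, 7060, hr), (ops, 1320, fin), (ops, 7060, fin), (qa, 1320, k2), (qa, 1320, x3), (qa, 7060, k2), (qa, 7060, x3)}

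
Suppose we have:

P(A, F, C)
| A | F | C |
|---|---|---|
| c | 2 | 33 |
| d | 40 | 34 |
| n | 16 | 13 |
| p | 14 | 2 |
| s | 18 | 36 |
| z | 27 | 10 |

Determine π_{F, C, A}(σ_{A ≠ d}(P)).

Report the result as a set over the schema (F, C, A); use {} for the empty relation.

{(14, 2, p), (16, 13, n), (18, 36, s), (2, 33, c), (27, 10, z)}

Apply σ_{A ≠ d}; surviving tuples: {(c, 2, 33), (n, 16, 13), (p, 14, 2), (s, 18, 36), (z, 27, 10)}
Keep only column(s) F, C, A: {(14, 2, p), (16, 13, n), (18, 36, s), (2, 33, c), (27, 10, z)}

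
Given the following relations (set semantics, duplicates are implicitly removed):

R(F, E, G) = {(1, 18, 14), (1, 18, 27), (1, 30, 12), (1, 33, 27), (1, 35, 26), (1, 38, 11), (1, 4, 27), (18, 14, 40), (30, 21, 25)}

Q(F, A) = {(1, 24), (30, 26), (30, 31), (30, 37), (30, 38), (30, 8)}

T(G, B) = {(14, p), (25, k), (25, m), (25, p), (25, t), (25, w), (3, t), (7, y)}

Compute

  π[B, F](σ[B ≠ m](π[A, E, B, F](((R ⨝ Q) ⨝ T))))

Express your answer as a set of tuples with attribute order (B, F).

R ⋈ Q (natural join on F): {(1, 18, 14, 24), (1, 18, 27, 24), (1, 30, 12, 24), (1, 33, 27, 24), (1, 35, 26, 24), (1, 38, 11, 24), (1, 4, 27, 24), (30, 21, 25, 26), (30, 21, 25, 31), (30, 21, 25, 37), (30, 21, 25, 38), (30, 21, 25, 8)}
(R ⨝ Q) ⋈ T (natural join on G): {(1, 18, 14, 24, p), (30, 21, 25, 26, k), (30, 21, 25, 26, m), (30, 21, 25, 26, p), (30, 21, 25, 26, t), (30, 21, 25, 26, w), (30, 21, 25, 31, k), (30, 21, 25, 31, m), (30, 21, 25, 31, p), (30, 21, 25, 31, t), (30, 21, 25, 31, w), (30, 21, 25, 37, k), (30, 21, 25, 37, m), (30, 21, 25, 37, p), (30, 21, 25, 37, t), (30, 21, 25, 37, w), (30, 21, 25, 38, k), (30, 21, 25, 38, m), (30, 21, 25, 38, p), (30, 21, 25, 38, t), (30, 21, 25, 38, w), (30, 21, 25, 8, k), (30, 21, 25, 8, m), (30, 21, 25, 8, p), (30, 21, 25, 8, t), (30, 21, 25, 8, w)}
π[A, E, B, F]: project onto (A, E, B, F) → {(24, 18, p, 1), (26, 21, k, 30), (26, 21, m, 30), (26, 21, p, 30), (26, 21, t, 30), (26, 21, w, 30), (31, 21, k, 30), (31, 21, m, 30), (31, 21, p, 30), (31, 21, t, 30), (31, 21, w, 30), (37, 21, k, 30), (37, 21, m, 30), (37, 21, p, 30), (37, 21, t, 30), (37, 21, w, 30), (38, 21, k, 30), (38, 21, m, 30), (38, 21, p, 30), (38, 21, t, 30), (38, 21, w, 30), (8, 21, k, 30), (8, 21, m, 30), (8, 21, p, 30), (8, 21, t, 30), (8, 21, w, 30)}
σ[B ≠ m]: keep tuples satisfying B ≠ m → {(24, 18, p, 1), (26, 21, k, 30), (26, 21, p, 30), (26, 21, t, 30), (26, 21, w, 30), (31, 21, k, 30), (31, 21, p, 30), (31, 21, t, 30), (31, 21, w, 30), (37, 21, k, 30), (37, 21, p, 30), (37, 21, t, 30), (37, 21, w, 30), (38, 21, k, 30), (38, 21, p, 30), (38, 21, t, 30), (38, 21, w, 30), (8, 21, k, 30), (8, 21, p, 30), (8, 21, t, 30), (8, 21, w, 30)}
π[B, F]: project onto (B, F) (16 duplicate(s) eliminated) → {(k, 30), (p, 1), (p, 30), (t, 30), (w, 30)}

{(k, 30), (p, 1), (p, 30), (t, 30), (w, 30)}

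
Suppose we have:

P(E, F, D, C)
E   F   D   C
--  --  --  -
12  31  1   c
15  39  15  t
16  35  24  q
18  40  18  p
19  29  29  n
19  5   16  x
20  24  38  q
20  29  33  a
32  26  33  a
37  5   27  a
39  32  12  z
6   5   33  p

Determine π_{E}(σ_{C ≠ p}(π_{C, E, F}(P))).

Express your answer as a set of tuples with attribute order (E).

π_{C, E, F} gives {(a, 20, 29), (a, 32, 26), (a, 37, 5), (c, 12, 31), (n, 19, 29), (p, 18, 40), (p, 6, 5), (q, 16, 35), (q, 20, 24), (t, 15, 39), (x, 19, 5), (z, 39, 32)}.
σ[C ≠ p]: keep tuples satisfying C ≠ p → {(a, 20, 29), (a, 32, 26), (a, 37, 5), (c, 12, 31), (n, 19, 29), (q, 16, 35), (q, 20, 24), (t, 15, 39), (x, 19, 5), (z, 39, 32)}
π_{E} gives {12, 15, 16, 19, 20, 32, 37, 39} (2 duplicate(s) eliminated).

{12, 15, 16, 19, 20, 32, 37, 39}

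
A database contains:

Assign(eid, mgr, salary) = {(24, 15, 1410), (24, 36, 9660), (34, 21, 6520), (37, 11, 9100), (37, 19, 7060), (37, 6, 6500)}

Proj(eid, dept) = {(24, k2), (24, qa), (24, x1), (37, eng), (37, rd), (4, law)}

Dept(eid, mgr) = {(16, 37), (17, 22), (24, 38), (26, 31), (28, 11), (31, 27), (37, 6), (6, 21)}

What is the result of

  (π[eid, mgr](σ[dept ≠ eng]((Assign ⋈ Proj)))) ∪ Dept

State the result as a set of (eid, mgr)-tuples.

Natural join on eid: {(24, 15, 1410, k2), (24, 15, 1410, qa), (24, 15, 1410, x1), (24, 36, 9660, k2), (24, 36, 9660, qa), (24, 36, 9660, x1), (37, 11, 9100, eng), (37, 11, 9100, rd), (37, 19, 7060, eng), (37, 19, 7060, rd), (37, 6, 6500, eng), (37, 6, 6500, rd)}
Apply σ_{dept ≠ eng}; surviving tuples: {(24, 15, 1410, k2), (24, 15, 1410, qa), (24, 15, 1410, x1), (24, 36, 9660, k2), (24, 36, 9660, qa), (24, 36, 9660, x1), (37, 11, 9100, rd), (37, 19, 7060, rd), (37, 6, 6500, rd)}
Keep only column(s) eid, mgr (4 duplicate(s) eliminated): {(24, 15), (24, 36), (37, 11), (37, 19), (37, 6)}
Set union of the two operands is {(16, 37), (17, 22), (24, 15), (24, 36), (24, 38), (26, 31), (28, 11), (31, 27), (37, 11), (37, 19), (37, 6), (6, 21)}.

{(16, 37), (17, 22), (24, 15), (24, 36), (24, 38), (26, 31), (28, 11), (31, 27), (37, 11), (37, 19), (37, 6), (6, 21)}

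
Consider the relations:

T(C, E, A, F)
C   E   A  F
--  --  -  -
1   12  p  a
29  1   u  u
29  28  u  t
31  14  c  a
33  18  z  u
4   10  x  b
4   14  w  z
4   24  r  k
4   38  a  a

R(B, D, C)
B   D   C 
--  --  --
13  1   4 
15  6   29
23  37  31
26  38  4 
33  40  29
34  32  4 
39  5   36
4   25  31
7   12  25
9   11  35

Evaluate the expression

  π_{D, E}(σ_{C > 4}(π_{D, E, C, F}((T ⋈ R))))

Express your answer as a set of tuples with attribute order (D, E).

{(25, 14), (37, 14), (40, 1), (40, 28), (6, 1), (6, 28)}

T ⋈ R (natural join on C): {(29, 1, u, u, 15, 6), (29, 1, u, u, 33, 40), (29, 28, u, t, 15, 6), (29, 28, u, t, 33, 40), (31, 14, c, a, 23, 37), (31, 14, c, a, 4, 25), (4, 10, x, b, 13, 1), (4, 10, x, b, 26, 38), (4, 10, x, b, 34, 32), (4, 14, w, z, 13, 1), (4, 14, w, z, 26, 38), (4, 14, w, z, 34, 32), (4, 24, r, k, 13, 1), (4, 24, r, k, 26, 38), (4, 24, r, k, 34, 32), (4, 38, a, a, 13, 1), (4, 38, a, a, 26, 38), (4, 38, a, a, 34, 32)}
π[D, E, C, F]: project onto (D, E, C, F) → {(1, 10, 4, b), (1, 14, 4, z), (1, 24, 4, k), (1, 38, 4, a), (25, 14, 31, a), (32, 10, 4, b), (32, 14, 4, z), (32, 24, 4, k), (32, 38, 4, a), (37, 14, 31, a), (38, 10, 4, b), (38, 14, 4, z), (38, 24, 4, k), (38, 38, 4, a), (40, 1, 29, u), (40, 28, 29, t), (6, 1, 29, u), (6, 28, 29, t)}
σ[C > 4]: keep tuples satisfying C > 4 → {(25, 14, 31, a), (37, 14, 31, a), (40, 1, 29, u), (40, 28, 29, t), (6, 1, 29, u), (6, 28, 29, t)}
π[D, E]: project onto (D, E) → {(25, 14), (37, 14), (40, 1), (40, 28), (6, 1), (6, 28)}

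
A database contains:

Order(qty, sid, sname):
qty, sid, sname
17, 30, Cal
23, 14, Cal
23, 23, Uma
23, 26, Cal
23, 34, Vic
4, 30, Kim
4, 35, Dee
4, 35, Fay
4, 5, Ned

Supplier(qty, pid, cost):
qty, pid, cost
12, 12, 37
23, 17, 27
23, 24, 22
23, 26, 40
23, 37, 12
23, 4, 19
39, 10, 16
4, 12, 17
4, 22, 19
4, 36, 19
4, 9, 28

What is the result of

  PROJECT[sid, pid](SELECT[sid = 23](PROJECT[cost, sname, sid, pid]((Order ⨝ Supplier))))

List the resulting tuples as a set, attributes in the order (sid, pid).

{(23, 17), (23, 24), (23, 26), (23, 37), (23, 4)}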